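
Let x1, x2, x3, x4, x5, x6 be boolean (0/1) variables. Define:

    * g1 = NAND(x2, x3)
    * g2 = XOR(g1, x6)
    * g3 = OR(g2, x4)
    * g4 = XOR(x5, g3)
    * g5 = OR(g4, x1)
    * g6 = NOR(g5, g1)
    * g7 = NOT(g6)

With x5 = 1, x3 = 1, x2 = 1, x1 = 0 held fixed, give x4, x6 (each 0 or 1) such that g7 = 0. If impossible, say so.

g7 = NOT(g6) must be 0, so g6 = 1.
Check with x5 = 1, x3 = 1, x2 = 1, x1 = 0 and x4=1, x6=0:
g1 = NAND(x2, x3) = NAND(1, 1) = 0
g2 = XOR(g1, x6) = XOR(0, 0) = 0
g3 = OR(g2, x4) = OR(0, 1) = 1
g4 = XOR(x5, g3) = XOR(1, 1) = 0
g5 = OR(g4, x1) = OR(0, 0) = 0
g6 = NOR(g5, g1) = NOR(0, 0) = 1
g7 = NOT(g6) = NOT 1 = 0
So g7 = 0.

x4=1 x6=0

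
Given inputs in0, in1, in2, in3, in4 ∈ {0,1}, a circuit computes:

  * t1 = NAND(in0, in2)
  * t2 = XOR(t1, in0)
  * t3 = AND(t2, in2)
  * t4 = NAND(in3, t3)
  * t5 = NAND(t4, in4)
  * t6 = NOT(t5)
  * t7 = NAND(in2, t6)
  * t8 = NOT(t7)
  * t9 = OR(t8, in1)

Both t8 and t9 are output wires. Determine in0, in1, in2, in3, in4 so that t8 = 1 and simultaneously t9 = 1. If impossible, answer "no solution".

Check with in0=0 in1=1 in2=1 in3=0 in4=1:
t1 = NAND(in0, in2) = NAND(0, 1) = 1
t2 = XOR(t1, in0) = XOR(1, 0) = 1
t3 = AND(t2, in2) = AND(1, 1) = 1
t4 = NAND(in3, t3) = NAND(0, 1) = 1
t5 = NAND(t4, in4) = NAND(1, 1) = 0
t6 = NOT(t5) = NOT 0 = 1
t7 = NAND(in2, t6) = NAND(1, 1) = 0
t8 = NOT(t7) = NOT 0 = 1
t9 = OR(t8, in1) = OR(1, 1) = 1
So t8 = 1 and t9 = 1.

in0=0 in1=1 in2=1 in3=0 in4=1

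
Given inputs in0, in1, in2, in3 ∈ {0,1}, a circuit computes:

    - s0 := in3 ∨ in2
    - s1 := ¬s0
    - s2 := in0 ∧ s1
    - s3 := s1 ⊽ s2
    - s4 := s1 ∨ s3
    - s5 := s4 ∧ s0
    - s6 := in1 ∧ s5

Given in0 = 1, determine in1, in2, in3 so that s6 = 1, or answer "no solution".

s6 = in1 ∧ s5 must be 1, so both in1 = 1 and s5 = 1.
Check with in0 = 1 and in1=1, in2=1, in3=1:
s0 = in3 ∨ in2 = 1 ∨ 1 = 1
s1 = ¬s0 = ¬1 = 0
s2 = in0 ∧ s1 = 1 ∧ 0 = 0
s3 = s1 ⊽ s2 = 0 ⊽ 0 = 1
s4 = s1 ∨ s3 = 0 ∨ 1 = 1
s5 = s4 ∧ s0 = 1 ∧ 1 = 1
s6 = in1 ∧ s5 = 1 ∧ 1 = 1
So s6 = 1.

in1=1, in2=1, in3=1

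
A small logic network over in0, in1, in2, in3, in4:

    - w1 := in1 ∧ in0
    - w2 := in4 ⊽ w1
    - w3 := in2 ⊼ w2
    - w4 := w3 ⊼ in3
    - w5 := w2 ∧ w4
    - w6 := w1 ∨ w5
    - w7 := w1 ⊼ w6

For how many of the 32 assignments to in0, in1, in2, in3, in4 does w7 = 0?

8

w7 = w1 ⊼ w6 must be 0, so both w1 = 1 and w6 = 1.
w1 = in1 ∧ in0 must be 1, so both in1 = 1 and in0 = 1.
Enumerating the 32 input combinations, 8 give w7 = 0 and 24 give w7 = 1.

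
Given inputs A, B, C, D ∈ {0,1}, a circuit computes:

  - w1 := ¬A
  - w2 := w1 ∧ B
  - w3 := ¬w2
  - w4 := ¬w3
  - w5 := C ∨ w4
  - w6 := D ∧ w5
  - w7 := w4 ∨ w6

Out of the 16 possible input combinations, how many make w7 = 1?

w7 = w4 ∨ w6 must be 1, so at least one of w4, w6 is 1.
Enumerating the 16 input combinations, 7 give w7 = 1 and 9 give w7 = 0.

7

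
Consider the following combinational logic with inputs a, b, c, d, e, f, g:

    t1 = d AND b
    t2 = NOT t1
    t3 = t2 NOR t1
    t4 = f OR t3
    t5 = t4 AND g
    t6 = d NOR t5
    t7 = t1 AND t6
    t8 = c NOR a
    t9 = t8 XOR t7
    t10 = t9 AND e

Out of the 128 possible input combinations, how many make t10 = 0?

112

t10 = t9 AND e must be 0, so at least one of t9, e is 0.
Enumerating the 128 input combinations, 112 give t10 = 0 and 16 give t10 = 1.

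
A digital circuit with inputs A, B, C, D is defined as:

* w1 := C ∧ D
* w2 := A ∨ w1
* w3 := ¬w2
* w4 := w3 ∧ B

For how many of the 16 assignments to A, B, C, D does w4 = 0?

13

w4 = w3 ∧ B must be 0, so at least one of w3, B is 0.
Enumerating the 16 input combinations, 13 give w4 = 0 and 3 give w4 = 1.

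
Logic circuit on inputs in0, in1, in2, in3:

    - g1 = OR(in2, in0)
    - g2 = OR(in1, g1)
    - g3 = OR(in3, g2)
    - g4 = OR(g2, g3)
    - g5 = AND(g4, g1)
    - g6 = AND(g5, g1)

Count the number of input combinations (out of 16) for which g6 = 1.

g6 = AND(g5, g1) must be 1, so both g5 = 1 and g1 = 1.
Enumerating the 16 input combinations, 12 give g6 = 1 and 4 give g6 = 0.

12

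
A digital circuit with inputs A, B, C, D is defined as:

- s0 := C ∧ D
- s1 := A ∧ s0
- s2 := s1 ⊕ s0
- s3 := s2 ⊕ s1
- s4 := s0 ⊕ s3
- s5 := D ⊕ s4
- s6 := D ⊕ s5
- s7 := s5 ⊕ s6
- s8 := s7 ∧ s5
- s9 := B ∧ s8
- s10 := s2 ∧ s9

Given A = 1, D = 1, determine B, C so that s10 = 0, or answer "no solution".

s10 = s2 ∧ s9 must be 0, so at least one of s2, s9 is 0.
Check with A = 1, D = 1 and B=0, C=1:
s0 = C ∧ D = 1 ∧ 1 = 1
s1 = A ∧ s0 = 1 ∧ 1 = 1
s2 = s1 ⊕ s0 = 1 ⊕ 1 = 0
s3 = s2 ⊕ s1 = 0 ⊕ 1 = 1
s4 = s0 ⊕ s3 = 1 ⊕ 1 = 0
s5 = D ⊕ s4 = 1 ⊕ 0 = 1
s6 = D ⊕ s5 = 1 ⊕ 1 = 0
s7 = s5 ⊕ s6 = 1 ⊕ 0 = 1
s8 = s7 ∧ s5 = 1 ∧ 1 = 1
s9 = B ∧ s8 = 0 ∧ 1 = 0
s10 = s2 ∧ s9 = 0 ∧ 0 = 0
So s10 = 0.

B=0, C=1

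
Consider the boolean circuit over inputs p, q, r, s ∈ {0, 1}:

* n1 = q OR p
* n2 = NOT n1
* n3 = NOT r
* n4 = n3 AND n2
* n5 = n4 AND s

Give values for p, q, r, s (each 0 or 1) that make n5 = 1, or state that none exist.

n5 = n4 AND s must be 1, so both n4 = 1 and s = 1.
Check with p=0 q=0 r=0 s=1:
n1 = q OR p = 0 OR 0 = 0
n2 = NOT n1 = NOT 0 = 1
n3 = NOT r = NOT 0 = 1
n4 = n3 AND n2 = 1 AND 1 = 1
n5 = n4 AND s = 1 AND 1 = 1
So n5 = 1 as required.

p=0 q=0 r=0 s=1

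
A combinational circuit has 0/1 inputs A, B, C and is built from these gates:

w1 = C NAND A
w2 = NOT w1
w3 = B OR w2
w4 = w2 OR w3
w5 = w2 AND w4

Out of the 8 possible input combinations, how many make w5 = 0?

6

w5 = w2 AND w4 must be 0, so at least one of w2, w4 is 0.
Satisfying assignments:
  A=0, B=0, C=0
  A=0, B=0, C=1
  A=0, B=1, C=0
  A=0, B=1, C=1
  A=1, B=0, C=0
  A=1, B=1, C=0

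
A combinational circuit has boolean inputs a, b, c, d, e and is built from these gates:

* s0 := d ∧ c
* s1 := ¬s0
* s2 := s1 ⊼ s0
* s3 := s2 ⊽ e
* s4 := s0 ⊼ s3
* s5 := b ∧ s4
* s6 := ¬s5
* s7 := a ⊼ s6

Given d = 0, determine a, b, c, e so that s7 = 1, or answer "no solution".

a=0 b=1 c=1 e=1

Check with d = 0 and a=0, b=1, c=1, e=1:
s0 = d ∧ c = 0 ∧ 1 = 0
s1 = ¬s0 = ¬0 = 1
s2 = s1 ⊼ s0 = 1 ⊼ 0 = 1
s3 = s2 ⊽ e = 1 ⊽ 1 = 0
s4 = s0 ⊼ s3 = 0 ⊼ 0 = 1
s5 = b ∧ s4 = 1 ∧ 1 = 1
s6 = ¬s5 = ¬1 = 0
s7 = a ⊼ s6 = 0 ⊼ 0 = 1
So s7 = 1.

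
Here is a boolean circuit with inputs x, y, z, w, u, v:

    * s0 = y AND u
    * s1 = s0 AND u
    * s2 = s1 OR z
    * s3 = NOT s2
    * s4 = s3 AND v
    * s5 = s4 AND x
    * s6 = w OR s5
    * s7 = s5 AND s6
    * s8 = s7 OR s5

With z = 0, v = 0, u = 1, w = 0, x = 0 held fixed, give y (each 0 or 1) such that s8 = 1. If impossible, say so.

no solution exists

With z = 0, v = 0, u = 1, w = 0, x = 0 fixed, none of the 2 settings of y give s8 = 1.
For example, with y=0:
s0 = y AND u = 0 AND 1 = 0
s1 = s0 AND u = 0 AND 1 = 0
s2 = s1 OR z = 0 OR 0 = 0
s3 = NOT s2 = NOT 0 = 1
s4 = s3 AND v = 1 AND 0 = 0
s5 = s4 AND x = 0 AND 0 = 0
s6 = w OR s5 = 0 OR 0 = 0
s7 = s5 AND s6 = 0 AND 0 = 0
s8 = s7 OR s5 = 0 OR 0 = 0
giving s8 = 0 ≠ 1.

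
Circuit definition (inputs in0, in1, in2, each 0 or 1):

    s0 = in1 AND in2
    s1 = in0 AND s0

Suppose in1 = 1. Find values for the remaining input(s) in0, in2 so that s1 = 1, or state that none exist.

s1 = in0 AND s0 must be 1, so both in0 = 1 and s0 = 1.
Check with in1 = 1 and in0=1, in2=1:
s0 = in1 AND in2 = 1 AND 1 = 1
s1 = in0 AND s0 = 1 AND 1 = 1
So s1 = 1.

in0=1, in2=1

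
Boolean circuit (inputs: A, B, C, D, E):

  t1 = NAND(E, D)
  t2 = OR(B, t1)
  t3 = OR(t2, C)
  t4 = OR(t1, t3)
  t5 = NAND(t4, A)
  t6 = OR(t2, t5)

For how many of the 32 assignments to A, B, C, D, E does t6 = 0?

1

t6 = OR(t2, t5) must be 0, so both t2 = 0 and t5 = 0.
t2 = OR(B, t1) must be 0, so both B = 0 and t1 = 0.
t5 = NAND(t4, A) must be 0, so both t4 = 1 and A = 1.
Satisfying assignments:
  A=1, B=0, C=1, D=1, E=1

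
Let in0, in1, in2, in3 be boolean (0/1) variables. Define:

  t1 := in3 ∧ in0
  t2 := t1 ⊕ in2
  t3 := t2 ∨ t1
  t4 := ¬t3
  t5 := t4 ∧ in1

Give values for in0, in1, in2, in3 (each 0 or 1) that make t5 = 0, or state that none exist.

in0=1, in1=0, in2=1, in3=1

t5 = t4 ∧ in1 must be 0, so at least one of t4, in1 is 0.
Check with in0=1, in1=0, in2=1, in3=1:
t1 = in3 ∧ in0 = 1 ∧ 1 = 1
t2 = t1 ⊕ in2 = 1 ⊕ 1 = 0
t3 = t2 ∨ t1 = 0 ∨ 1 = 1
t4 = ¬t3 = ¬1 = 0
t5 = t4 ∧ in1 = 0 ∧ 0 = 0
So t5 = 0 as required.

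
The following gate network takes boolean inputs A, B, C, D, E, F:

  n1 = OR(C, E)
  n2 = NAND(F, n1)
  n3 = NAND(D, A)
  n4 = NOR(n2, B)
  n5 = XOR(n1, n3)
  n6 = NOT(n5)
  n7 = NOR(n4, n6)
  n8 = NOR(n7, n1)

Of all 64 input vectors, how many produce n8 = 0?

n8 = NOR(n7, n1) must be 0, so at least one of n7, n1 is 1.
Enumerating the 64 input combinations, 60 give n8 = 0 and 4 give n8 = 1.

60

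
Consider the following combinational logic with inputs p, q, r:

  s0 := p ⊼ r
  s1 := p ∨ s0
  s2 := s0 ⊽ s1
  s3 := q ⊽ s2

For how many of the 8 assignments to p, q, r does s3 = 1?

4

s3 = q ⊽ s2 must be 1, so both q = 0 and s2 = 0.
Enumerating the 8 input combinations, 4 give s3 = 1 and 4 give s3 = 0.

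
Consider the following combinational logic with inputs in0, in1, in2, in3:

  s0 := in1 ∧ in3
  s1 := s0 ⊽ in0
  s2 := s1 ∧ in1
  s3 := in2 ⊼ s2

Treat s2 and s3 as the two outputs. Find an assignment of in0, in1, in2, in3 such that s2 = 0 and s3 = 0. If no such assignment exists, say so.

no solution exists

Across all 16 input combinations, none give both s2 = 0 and s3 = 0.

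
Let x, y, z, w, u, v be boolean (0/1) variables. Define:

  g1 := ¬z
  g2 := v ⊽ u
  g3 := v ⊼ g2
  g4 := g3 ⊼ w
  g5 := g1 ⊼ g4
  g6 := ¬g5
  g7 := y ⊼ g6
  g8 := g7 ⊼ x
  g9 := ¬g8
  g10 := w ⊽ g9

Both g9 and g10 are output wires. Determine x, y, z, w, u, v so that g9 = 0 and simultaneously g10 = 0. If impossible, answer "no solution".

x=0, y=0, z=0, w=1, u=0, v=1

Check with x=0, y=0, z=0, w=1, u=0, v=1:
g1 = ¬z = ¬0 = 1
g2 = v ⊽ u = 1 ⊽ 0 = 0
g3 = v ⊼ g2 = 1 ⊼ 0 = 1
g4 = g3 ⊼ w = 1 ⊼ 1 = 0
g5 = g1 ⊼ g4 = 1 ⊼ 0 = 1
g6 = ¬g5 = ¬1 = 0
g7 = y ⊼ g6 = 0 ⊼ 0 = 1
g8 = g7 ⊼ x = 1 ⊼ 0 = 1
g9 = ¬g8 = ¬1 = 0
g10 = w ⊽ g9 = 1 ⊽ 0 = 0
So g9 = 0 and g10 = 0.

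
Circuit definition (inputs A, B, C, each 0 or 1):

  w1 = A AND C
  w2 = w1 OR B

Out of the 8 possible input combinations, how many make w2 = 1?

w2 = w1 OR B must be 1, so at least one of w1, B is 1.
Satisfying assignments:
  A=0, B=1, C=0
  A=0, B=1, C=1
  A=1, B=0, C=1
  A=1, B=1, C=0
  A=1, B=1, C=1

5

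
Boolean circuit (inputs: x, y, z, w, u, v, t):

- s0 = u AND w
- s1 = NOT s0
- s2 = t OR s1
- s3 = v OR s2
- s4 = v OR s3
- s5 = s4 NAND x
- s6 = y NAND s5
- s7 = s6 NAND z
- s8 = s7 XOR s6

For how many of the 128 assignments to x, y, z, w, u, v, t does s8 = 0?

s8 = s7 XOR s6 must be 0, so s7 and s6 are equal.
Enumerating the 128 input combinations, 47 give s8 = 0 and 81 give s8 = 1.

47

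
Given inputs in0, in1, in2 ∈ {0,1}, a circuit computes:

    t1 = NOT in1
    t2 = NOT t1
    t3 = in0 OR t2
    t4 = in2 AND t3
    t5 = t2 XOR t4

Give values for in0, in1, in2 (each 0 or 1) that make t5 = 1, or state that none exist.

Check with in0=0, in1=1, in2=0:
t1 = NOT in1 = NOT 1 = 0
t2 = NOT t1 = NOT 0 = 1
t3 = in0 OR t2 = 0 OR 1 = 1
t4 = in2 AND t3 = 0 AND 1 = 0
t5 = t2 XOR t4 = 1 XOR 0 = 1
So t5 = 1 as required.

in0=0, in1=1, in2=0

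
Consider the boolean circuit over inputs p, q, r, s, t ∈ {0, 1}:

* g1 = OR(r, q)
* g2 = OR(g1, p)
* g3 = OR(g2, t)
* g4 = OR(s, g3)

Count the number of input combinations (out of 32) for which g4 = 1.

g4 = OR(s, g3) must be 1, so at least one of s, g3 is 1.
Enumerating the 32 input combinations, 31 give g4 = 1 and 1 give g4 = 0.

31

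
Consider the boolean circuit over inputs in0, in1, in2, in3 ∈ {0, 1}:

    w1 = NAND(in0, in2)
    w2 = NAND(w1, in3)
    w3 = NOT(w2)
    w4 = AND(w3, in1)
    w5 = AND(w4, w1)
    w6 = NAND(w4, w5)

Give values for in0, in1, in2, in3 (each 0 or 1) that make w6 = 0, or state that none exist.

in0=0, in1=1, in2=1, in3=1

w6 = NAND(w4, w5) must be 0, so both w4 = 1 and w5 = 1.
w4 = AND(w3, in1) must be 1, so both w3 = 1 and in1 = 1.
Check with in0=0, in1=1, in2=1, in3=1:
w1 = NAND(in0, in2) = NAND(0, 1) = 1
w2 = NAND(w1, in3) = NAND(1, 1) = 0
w3 = NOT(w2) = NOT 0 = 1
w4 = AND(w3, in1) = AND(1, 1) = 1
w5 = AND(w4, w1) = AND(1, 1) = 1
w6 = NAND(w4, w5) = NAND(1, 1) = 0
So w6 = 0 as required.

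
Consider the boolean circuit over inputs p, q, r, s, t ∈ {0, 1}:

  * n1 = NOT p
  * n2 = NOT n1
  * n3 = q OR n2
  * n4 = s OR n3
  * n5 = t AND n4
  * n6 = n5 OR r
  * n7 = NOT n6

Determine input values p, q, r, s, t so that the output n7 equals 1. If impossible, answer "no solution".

p=1 q=0 r=0 s=0 t=0

n7 = NOT n6 must be 1, so n6 = 0.
Check with p=1 q=0 r=0 s=0 t=0:
n1 = NOT p = NOT 1 = 0
n2 = NOT n1 = NOT 0 = 1
n3 = q OR n2 = 0 OR 1 = 1
n4 = s OR n3 = 0 OR 1 = 1
n5 = t AND n4 = 0 AND 1 = 0
n6 = n5 OR r = 0 OR 0 = 0
n7 = NOT n6 = NOT 0 = 1
So n7 = 1 as required.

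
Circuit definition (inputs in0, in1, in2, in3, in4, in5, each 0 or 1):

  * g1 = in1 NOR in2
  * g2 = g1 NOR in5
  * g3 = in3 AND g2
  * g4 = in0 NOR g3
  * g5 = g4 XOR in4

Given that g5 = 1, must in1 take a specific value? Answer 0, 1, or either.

Both values of in1 occur among assignments with g5 = 1:
  in1=0: in0=0, in1=0, in2=0, in3=0, in4=0, in5=0
  in1=1: in0=0, in1=1, in2=0, in3=0, in4=0, in5=0

either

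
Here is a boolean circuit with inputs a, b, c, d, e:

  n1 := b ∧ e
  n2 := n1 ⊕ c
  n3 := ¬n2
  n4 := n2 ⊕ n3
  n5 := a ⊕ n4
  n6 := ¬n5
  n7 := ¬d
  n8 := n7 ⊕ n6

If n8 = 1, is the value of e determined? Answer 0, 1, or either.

either

Both values of e occur among assignments with n8 = 1:
  e=0: a=0, b=0, c=0, d=0, e=0
  e=1: a=0, b=0, c=0, d=0, e=1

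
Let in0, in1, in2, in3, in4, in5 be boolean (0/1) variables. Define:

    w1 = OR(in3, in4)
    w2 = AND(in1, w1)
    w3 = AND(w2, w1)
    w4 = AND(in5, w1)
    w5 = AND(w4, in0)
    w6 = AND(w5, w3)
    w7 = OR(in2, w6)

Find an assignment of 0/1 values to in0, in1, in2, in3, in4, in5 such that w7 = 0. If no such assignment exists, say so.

w7 = OR(in2, w6) must be 0, so both in2 = 0 and w6 = 0.
Check with in0=0, in1=1, in2=0, in3=1, in4=0, in5=1:
w1 = OR(in3, in4) = OR(1, 0) = 1
w2 = AND(in1, w1) = AND(1, 1) = 1
w3 = AND(w2, w1) = AND(1, 1) = 1
w4 = AND(in5, w1) = AND(1, 1) = 1
w5 = AND(w4, in0) = AND(1, 0) = 0
w6 = AND(w5, w3) = AND(0, 1) = 0
w7 = OR(in2, w6) = OR(0, 0) = 0
So w7 = 0 as required.

in0=0, in1=1, in2=0, in3=1, in4=0, in5=1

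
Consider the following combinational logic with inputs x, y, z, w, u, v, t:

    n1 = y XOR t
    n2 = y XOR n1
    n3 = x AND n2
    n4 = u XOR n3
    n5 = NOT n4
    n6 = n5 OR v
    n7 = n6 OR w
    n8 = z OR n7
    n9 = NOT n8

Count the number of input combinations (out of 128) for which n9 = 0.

120

n9 = NOT n8 must be 0, so n8 = 1.
n8 = z OR n7 must be 1, so at least one of z, n7 is 1.
Enumerating the 128 input combinations, 120 give n9 = 0 and 8 give n9 = 1.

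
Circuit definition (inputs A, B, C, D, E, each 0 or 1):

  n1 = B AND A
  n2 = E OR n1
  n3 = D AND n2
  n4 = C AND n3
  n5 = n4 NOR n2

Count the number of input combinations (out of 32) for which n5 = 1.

n5 = n4 NOR n2 must be 1, so both n4 = 0 and n2 = 0.
n4 = C AND n3 must be 0, so at least one of C, n3 is 0.
Enumerating the 32 input combinations, 12 give n5 = 1 and 20 give n5 = 0.

12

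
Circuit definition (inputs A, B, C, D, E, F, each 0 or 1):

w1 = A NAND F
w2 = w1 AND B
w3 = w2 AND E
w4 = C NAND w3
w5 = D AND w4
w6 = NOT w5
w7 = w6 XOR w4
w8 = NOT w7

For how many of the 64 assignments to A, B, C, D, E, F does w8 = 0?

w8 = NOT w7 must be 0, so w7 = 1.
w7 = w6 XOR w4 must be 1, so w6 and w4 differ.
Enumerating the 64 input combinations, 35 give w8 = 0 and 29 give w8 = 1.

35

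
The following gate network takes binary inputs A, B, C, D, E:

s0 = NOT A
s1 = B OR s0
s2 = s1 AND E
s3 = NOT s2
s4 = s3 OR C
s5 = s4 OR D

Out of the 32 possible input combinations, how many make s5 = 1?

s5 = s4 OR D must be 1, so at least one of s4, D is 1.
Enumerating the 32 input combinations, 29 give s5 = 1 and 3 give s5 = 0.

29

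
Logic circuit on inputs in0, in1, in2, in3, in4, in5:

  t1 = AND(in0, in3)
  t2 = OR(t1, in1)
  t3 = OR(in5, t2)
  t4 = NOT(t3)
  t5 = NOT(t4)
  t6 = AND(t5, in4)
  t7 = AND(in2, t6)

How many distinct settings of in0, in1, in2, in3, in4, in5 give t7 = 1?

t7 = AND(in2, t6) must be 1, so both in2 = 1 and t6 = 1.
Enumerating the 64 input combinations, 13 give t7 = 1 and 51 give t7 = 0.

13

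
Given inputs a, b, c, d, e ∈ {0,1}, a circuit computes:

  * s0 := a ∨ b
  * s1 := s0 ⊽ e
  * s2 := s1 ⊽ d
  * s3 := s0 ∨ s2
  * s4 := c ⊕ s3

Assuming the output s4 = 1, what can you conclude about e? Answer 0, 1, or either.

either

Both values of e occur among assignments with s4 = 1:
  e=0: a=0, b=0, c=1, d=0, e=0
  e=1: a=0, b=0, c=0, d=0, e=1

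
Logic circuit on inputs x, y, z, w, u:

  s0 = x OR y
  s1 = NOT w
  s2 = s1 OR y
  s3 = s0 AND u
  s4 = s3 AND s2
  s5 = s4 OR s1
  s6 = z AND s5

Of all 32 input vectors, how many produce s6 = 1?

10

s6 = z AND s5 must be 1, so both z = 1 and s5 = 1.
s5 = s4 OR s1 must be 1, so at least one of s4, s1 is 1.
Enumerating the 32 input combinations, 10 give s6 = 1 and 22 give s6 = 0.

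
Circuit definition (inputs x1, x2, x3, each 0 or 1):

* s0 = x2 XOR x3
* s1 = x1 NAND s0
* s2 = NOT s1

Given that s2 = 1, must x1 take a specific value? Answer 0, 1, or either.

1

s2 = NOT s1 must be 1, so s1 = 0.
s1 = x1 NAND s0 must be 0, so both x1 = 1 and s0 = 1.
Every assignment with s2 = 1 has x1 = 1; there are 2 such assignment(s).
  x1=1, x2=0, x3=1
  x1=1, x2=1, x3=0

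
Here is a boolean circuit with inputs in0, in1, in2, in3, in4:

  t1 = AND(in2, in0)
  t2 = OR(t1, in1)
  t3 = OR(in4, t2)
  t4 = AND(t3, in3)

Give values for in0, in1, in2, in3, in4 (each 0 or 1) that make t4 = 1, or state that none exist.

t4 = AND(t3, in3) must be 1, so both t3 = 1 and in3 = 1.
t3 = OR(in4, t2) must be 1, so at least one of in4, t2 is 1.
Check with in0=1 in1=1 in2=1 in3=1 in4=0:
t1 = AND(in2, in0) = AND(1, 1) = 1
t2 = OR(t1, in1) = OR(1, 1) = 1
t3 = OR(in4, t2) = OR(0, 1) = 1
t4 = AND(t3, in3) = AND(1, 1) = 1
So t4 = 1 as required.

in0=1 in1=1 in2=1 in3=1 in4=0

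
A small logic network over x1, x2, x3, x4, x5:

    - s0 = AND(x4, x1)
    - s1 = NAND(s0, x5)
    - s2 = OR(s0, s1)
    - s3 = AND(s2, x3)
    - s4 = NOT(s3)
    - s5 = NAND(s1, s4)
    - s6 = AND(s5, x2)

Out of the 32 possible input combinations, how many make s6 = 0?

23

s6 = AND(s5, x2) must be 0, so at least one of s5, x2 is 0.
Enumerating the 32 input combinations, 23 give s6 = 0 and 9 give s6 = 1.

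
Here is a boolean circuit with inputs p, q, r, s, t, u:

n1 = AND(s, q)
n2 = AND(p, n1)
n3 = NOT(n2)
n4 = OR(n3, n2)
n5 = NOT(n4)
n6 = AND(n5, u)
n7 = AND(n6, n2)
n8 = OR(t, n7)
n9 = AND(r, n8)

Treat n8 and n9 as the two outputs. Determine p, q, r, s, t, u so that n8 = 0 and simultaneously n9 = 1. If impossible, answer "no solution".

Across all 64 input combinations, none give both n8 = 0 and n9 = 1.

no solution exists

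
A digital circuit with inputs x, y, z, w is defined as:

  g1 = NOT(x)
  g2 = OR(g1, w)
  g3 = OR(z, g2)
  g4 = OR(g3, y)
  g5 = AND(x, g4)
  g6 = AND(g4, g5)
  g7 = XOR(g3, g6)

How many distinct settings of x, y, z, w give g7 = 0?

7

g7 = XOR(g3, g6) must be 0, so g3 and g6 are equal.
Enumerating the 16 input combinations, 7 give g7 = 0 and 9 give g7 = 1.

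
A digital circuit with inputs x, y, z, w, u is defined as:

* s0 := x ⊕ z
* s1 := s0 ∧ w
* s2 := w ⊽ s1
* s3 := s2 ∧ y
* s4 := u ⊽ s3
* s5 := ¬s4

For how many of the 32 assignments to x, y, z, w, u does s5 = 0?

s5 = ¬s4 must be 0, so s4 = 1.
s4 = u ⊽ s3 must be 1, so both u = 0 and s3 = 0.
Enumerating the 32 input combinations, 12 give s5 = 0 and 20 give s5 = 1.

12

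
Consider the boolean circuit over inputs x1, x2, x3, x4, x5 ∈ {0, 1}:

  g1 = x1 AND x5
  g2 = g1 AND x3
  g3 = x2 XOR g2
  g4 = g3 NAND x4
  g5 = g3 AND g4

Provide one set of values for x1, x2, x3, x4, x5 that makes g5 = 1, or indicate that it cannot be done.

Check with x1=0, x2=1, x3=1, x4=0, x5=1:
g1 = x1 AND x5 = 0 AND 1 = 0
g2 = g1 AND x3 = 0 AND 1 = 0
g3 = x2 XOR g2 = 1 XOR 0 = 1
g4 = g3 NAND x4 = 1 NAND 0 = 1
g5 = g3 AND g4 = 1 AND 1 = 1
So g5 = 1 as required.

x1=0, x2=1, x3=1, x4=0, x5=1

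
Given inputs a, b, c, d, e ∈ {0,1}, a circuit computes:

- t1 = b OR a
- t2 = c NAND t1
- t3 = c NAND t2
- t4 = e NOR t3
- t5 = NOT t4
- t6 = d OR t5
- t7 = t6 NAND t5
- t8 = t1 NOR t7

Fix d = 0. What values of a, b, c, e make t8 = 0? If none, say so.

Check with d = 0 and a=0, b=1, c=0, e=1:
t1 = b OR a = 1 OR 0 = 1
t2 = c NAND t1 = 0 NAND 1 = 1
t3 = c NAND t2 = 0 NAND 1 = 1
t4 = e NOR t3 = 1 NOR 1 = 0
t5 = NOT t4 = NOT 0 = 1
t6 = d OR t5 = 0 OR 1 = 1
t7 = t6 NAND t5 = 1 NAND 1 = 0
t8 = t1 NOR t7 = 1 NOR 0 = 0
So t8 = 0.

a=0, b=1, c=0, e=1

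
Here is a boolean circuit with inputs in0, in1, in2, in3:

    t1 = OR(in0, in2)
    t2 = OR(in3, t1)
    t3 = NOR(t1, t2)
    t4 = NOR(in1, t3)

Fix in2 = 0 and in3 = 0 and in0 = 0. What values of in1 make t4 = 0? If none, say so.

in1=0

t4 = NOR(in1, t3) must be 0, so at least one of in1, t3 is 1.
Check with in2 = 0 and in3 = 0 and in0 = 0 and in1=0:
t1 = OR(in0, in2) = OR(0, 0) = 0
t2 = OR(in3, t1) = OR(0, 0) = 0
t3 = NOR(t1, t2) = NOR(0, 0) = 1
t4 = NOR(in1, t3) = NOR(0, 1) = 0
So t4 = 0.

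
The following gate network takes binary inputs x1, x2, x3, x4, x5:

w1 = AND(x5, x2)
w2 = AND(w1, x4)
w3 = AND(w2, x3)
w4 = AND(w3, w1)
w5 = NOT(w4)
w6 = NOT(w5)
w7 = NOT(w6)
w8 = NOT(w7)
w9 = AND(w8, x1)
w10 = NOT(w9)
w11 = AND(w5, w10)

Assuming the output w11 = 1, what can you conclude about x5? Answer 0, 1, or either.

Both values of x5 occur among assignments with w11 = 1:
  x5=0: x1=0, x2=0, x3=0, x4=0, x5=0
  x5=1: x1=0, x2=0, x3=0, x4=0, x5=1

either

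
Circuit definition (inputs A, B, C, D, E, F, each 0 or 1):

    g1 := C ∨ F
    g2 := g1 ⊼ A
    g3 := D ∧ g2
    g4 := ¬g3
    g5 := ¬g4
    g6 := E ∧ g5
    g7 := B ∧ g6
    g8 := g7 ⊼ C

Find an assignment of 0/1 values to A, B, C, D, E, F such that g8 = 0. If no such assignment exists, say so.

A=0, B=1, C=1, D=1, E=1, F=1

g8 = g7 ⊼ C must be 0, so both g7 = 1 and C = 1.
g7 = B ∧ g6 must be 1, so both B = 1 and g6 = 1.
g6 = E ∧ g5 must be 1, so both E = 1 and g5 = 1.
Check with A=0, B=1, C=1, D=1, E=1, F=1:
g1 = C ∨ F = 1 ∨ 1 = 1
g2 = g1 ⊼ A = 1 ⊼ 0 = 1
g3 = D ∧ g2 = 1 ∧ 1 = 1
g4 = ¬g3 = ¬1 = 0
g5 = ¬g4 = ¬0 = 1
g6 = E ∧ g5 = 1 ∧ 1 = 1
g7 = B ∧ g6 = 1 ∧ 1 = 1
g8 = g7 ⊼ C = 1 ⊼ 1 = 0
So g8 = 0 as required.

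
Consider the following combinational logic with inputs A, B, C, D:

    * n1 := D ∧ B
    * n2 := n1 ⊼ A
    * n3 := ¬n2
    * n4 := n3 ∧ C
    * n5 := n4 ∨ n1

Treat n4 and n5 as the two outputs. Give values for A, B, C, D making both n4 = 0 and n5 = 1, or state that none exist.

A=1, B=1, C=0, D=1

Check with A=1, B=1, C=0, D=1:
n1 = D ∧ B = 1 ∧ 1 = 1
n2 = n1 ⊼ A = 1 ⊼ 1 = 0
n3 = ¬n2 = ¬0 = 1
n4 = n3 ∧ C = 1 ∧ 0 = 0
n5 = n4 ∨ n1 = 0 ∨ 1 = 1
So n4 = 0 and n5 = 1.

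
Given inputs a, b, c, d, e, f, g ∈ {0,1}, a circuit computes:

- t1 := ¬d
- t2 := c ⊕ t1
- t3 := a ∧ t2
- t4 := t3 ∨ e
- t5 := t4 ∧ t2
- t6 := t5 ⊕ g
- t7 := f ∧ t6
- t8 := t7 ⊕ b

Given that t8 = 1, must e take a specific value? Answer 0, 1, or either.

either

Both values of e occur among assignments with t8 = 1:
  e=0: a=0, b=0, c=0, d=0, e=0, f=1, g=1
  e=1: a=0, b=0, c=0, d=0, e=1, f=1, g=0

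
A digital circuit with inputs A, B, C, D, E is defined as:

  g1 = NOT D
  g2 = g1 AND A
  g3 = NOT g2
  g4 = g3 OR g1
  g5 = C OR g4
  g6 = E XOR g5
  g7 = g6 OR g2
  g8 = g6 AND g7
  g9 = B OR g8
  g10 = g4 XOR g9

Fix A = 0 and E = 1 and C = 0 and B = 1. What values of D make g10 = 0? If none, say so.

g10 = g4 XOR g9 must be 0, so g4 and g9 are equal.
Check with A = 0 and E = 1 and C = 0 and B = 1 and D=1:
g1 = NOT D = NOT 1 = 0
g2 = g1 AND A = 0 AND 0 = 0
g3 = NOT g2 = NOT 0 = 1
g4 = g3 OR g1 = 1 OR 0 = 1
g5 = C OR g4 = 0 OR 1 = 1
g6 = E XOR g5 = 1 XOR 1 = 0
g7 = g6 OR g2 = 0 OR 0 = 0
g8 = g6 AND g7 = 0 AND 0 = 0
g9 = B OR g8 = 1 OR 0 = 1
g10 = g4 XOR g9 = 1 XOR 1 = 0
So g10 = 0.

D=1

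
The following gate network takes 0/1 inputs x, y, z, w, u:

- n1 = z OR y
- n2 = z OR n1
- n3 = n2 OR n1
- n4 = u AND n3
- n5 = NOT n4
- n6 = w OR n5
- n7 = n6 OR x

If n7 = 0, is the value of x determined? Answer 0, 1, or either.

n7 = n6 OR x must be 0, so both n6 = 0 and x = 0.
n6 = w OR n5 must be 0, so both w = 0 and n5 = 0.
n5 = NOT n4 must be 0, so n4 = 1.
Every assignment with n7 = 0 has x = 0; there are 3 such assignment(s).
  x=0, y=0, z=1, w=0, u=1
  x=0, y=1, z=0, w=0, u=1
  x=0, y=1, z=1, w=0, u=1

0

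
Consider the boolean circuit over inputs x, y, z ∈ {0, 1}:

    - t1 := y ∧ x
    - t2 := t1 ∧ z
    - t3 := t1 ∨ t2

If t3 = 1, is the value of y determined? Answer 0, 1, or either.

t3 = t1 ∨ t2 must be 1, so at least one of t1, t2 is 1.
Every assignment with t3 = 1 has y = 1; there are 2 such assignment(s).
  x=1, y=1, z=0
  x=1, y=1, z=1

1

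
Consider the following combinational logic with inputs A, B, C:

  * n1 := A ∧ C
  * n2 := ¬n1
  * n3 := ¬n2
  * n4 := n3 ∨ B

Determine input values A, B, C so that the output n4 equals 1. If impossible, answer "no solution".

A=1, B=1, C=0

n4 = n3 ∨ B must be 1, so at least one of n3, B is 1.
Check with A=1, B=1, C=0:
n1 = A ∧ C = 1 ∧ 0 = 0
n2 = ¬n1 = ¬0 = 1
n3 = ¬n2 = ¬1 = 0
n4 = n3 ∨ B = 0 ∨ 1 = 1
So n4 = 1 as required.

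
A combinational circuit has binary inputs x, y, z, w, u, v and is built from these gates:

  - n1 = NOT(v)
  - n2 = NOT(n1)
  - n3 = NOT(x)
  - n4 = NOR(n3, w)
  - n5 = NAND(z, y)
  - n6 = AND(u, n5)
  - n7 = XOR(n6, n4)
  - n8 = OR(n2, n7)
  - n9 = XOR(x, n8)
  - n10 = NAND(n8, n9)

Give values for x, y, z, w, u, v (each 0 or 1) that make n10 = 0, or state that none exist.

x=0, y=1, z=0, w=1, u=0, v=1

n10 = NAND(n8, n9) must be 0, so both n8 = 1 and n9 = 1.
n8 = OR(n2, n7) must be 1, so at least one of n2, n7 is 1.
Check with x=0, y=1, z=0, w=1, u=0, v=1:
n1 = NOT(v) = NOT 1 = 0
n2 = NOT(n1) = NOT 0 = 1
n3 = NOT(x) = NOT 0 = 1
n4 = NOR(n3, w) = NOR(1, 1) = 0
n5 = NAND(z, y) = NAND(0, 1) = 1
n6 = AND(u, n5) = AND(0, 1) = 0
n7 = XOR(n6, n4) = XOR(0, 0) = 0
n8 = OR(n2, n7) = OR(1, 0) = 1
n9 = XOR(x, n8) = XOR(0, 1) = 1
n10 = NAND(n8, n9) = NAND(1, 1) = 0
So n10 = 0 as required.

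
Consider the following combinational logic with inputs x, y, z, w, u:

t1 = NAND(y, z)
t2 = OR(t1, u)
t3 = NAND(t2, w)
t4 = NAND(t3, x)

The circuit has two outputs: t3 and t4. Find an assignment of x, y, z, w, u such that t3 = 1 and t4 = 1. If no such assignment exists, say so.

x=0 y=0 z=0 w=0 u=0

Check with x=0 y=0 z=0 w=0 u=0:
t1 = NAND(y, z) = NAND(0, 0) = 1
t2 = OR(t1, u) = OR(1, 0) = 1
t3 = NAND(t2, w) = NAND(1, 0) = 1
t4 = NAND(t3, x) = NAND(1, 0) = 1
So t3 = 1 and t4 = 1.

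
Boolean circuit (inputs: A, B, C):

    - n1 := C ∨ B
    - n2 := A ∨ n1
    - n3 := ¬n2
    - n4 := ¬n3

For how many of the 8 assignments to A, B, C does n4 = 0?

n4 = ¬n3 must be 0, so n3 = 1.
n3 = ¬n2 must be 1, so n2 = 0.
Satisfying assignments:
  A=0, B=0, C=0

1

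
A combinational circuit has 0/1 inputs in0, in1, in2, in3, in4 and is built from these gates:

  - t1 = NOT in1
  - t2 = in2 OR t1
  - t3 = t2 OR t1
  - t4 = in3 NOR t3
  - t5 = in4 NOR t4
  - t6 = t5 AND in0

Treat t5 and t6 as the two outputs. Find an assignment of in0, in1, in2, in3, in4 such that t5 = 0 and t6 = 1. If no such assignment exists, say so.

no solution exists

Across all 32 input combinations, none give both t5 = 0 and t6 = 1.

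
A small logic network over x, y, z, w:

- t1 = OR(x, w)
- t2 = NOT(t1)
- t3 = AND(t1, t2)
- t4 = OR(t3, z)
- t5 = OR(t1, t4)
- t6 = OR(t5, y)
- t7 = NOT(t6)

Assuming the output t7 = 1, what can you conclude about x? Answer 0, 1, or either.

0

t7 = NOT(t6) must be 1, so t6 = 0.
t6 = OR(t5, y) must be 0, so both t5 = 0 and y = 0.
Every assignment with t7 = 1 has x = 0; there are 1 such assignment(s).
  x=0, y=0, z=0, w=0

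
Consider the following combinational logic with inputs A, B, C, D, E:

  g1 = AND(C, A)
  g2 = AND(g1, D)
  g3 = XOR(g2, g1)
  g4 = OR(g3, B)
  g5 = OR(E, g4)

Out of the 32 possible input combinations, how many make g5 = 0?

g5 = OR(E, g4) must be 0, so both E = 0 and g4 = 0.
g4 = OR(g3, B) must be 0, so both g3 = 0 and B = 0.
Enumerating the 32 input combinations, 7 give g5 = 0 and 25 give g5 = 1.

7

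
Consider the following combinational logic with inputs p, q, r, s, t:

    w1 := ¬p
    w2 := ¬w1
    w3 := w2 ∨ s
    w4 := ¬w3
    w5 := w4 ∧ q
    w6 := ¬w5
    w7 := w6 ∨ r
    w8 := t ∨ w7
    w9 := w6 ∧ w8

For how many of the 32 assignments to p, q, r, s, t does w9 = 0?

4

w9 = w6 ∧ w8 must be 0, so at least one of w6, w8 is 0.
Enumerating the 32 input combinations, 4 give w9 = 0 and 28 give w9 = 1.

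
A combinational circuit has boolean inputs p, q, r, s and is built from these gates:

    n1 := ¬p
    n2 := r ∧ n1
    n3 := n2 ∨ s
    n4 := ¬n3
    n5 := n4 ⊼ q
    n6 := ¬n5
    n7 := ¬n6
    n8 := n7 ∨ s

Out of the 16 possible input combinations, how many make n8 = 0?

n8 = n7 ∨ s must be 0, so both n7 = 0 and s = 0.
Satisfying assignments:
  p=0, q=1, r=0, s=0
  p=1, q=1, r=0, s=0
  p=1, q=1, r=1, s=0

3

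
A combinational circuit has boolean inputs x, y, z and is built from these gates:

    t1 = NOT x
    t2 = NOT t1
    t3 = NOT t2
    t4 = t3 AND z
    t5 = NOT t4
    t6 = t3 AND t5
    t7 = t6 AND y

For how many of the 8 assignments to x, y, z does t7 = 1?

t7 = t6 AND y must be 1, so both t6 = 1 and y = 1.
t6 = t3 AND t5 must be 1, so both t3 = 1 and t5 = 1.
t3 = NOT t2 must be 1, so t2 = 0.
Satisfying assignments:
  x=0, y=1, z=0

1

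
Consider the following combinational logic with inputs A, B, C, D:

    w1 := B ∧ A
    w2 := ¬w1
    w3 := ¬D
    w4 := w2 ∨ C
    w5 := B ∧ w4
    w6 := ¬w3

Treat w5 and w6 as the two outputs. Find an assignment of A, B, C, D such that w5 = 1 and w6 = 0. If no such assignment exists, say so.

Check with A=1 B=1 C=1 D=0:
w1 = B ∧ A = 1 ∧ 1 = 1
w2 = ¬w1 = ¬1 = 0
w3 = ¬D = ¬0 = 1
w4 = w2 ∨ C = 0 ∨ 1 = 1
w5 = B ∧ w4 = 1 ∧ 1 = 1
w6 = ¬w3 = ¬1 = 0
So w5 = 1 and w6 = 0.

A=1 B=1 C=1 D=0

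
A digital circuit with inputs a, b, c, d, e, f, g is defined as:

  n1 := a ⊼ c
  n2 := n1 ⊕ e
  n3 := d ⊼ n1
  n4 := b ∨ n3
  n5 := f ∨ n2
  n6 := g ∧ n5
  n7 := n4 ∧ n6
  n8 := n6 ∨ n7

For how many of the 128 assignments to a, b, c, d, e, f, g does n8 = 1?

n8 = n6 ∨ n7 must be 1, so at least one of n6, n7 is 1.
Enumerating the 128 input combinations, 48 give n8 = 1 and 80 give n8 = 0.

48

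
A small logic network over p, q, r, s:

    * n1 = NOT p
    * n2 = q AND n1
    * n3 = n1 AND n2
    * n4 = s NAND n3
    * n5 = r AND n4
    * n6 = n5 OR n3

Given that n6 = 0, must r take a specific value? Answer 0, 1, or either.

0

n6 = n5 OR n3 must be 0, so both n5 = 0 and n3 = 0.
n5 = r AND n4 must be 0, so at least one of r, n4 is 0.
n3 = n1 AND n2 must be 0, so at least one of n1, n2 is 0.
Every assignment with n6 = 0 has r = 0; there are 6 such assignment(s).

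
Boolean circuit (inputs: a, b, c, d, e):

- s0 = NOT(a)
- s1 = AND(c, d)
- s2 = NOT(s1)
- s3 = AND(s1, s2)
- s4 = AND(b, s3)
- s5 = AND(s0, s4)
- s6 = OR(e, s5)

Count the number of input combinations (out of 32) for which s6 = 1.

s6 = OR(e, s5) must be 1, so at least one of e, s5 is 1.
Enumerating the 32 input combinations, 16 give s6 = 1 and 16 give s6 = 0.

16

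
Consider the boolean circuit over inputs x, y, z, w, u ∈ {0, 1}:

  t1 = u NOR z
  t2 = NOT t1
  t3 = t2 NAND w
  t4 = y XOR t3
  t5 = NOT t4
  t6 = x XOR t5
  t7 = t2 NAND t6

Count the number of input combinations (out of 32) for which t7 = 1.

20

t7 = t2 NAND t6 must be 1, so at least one of t2, t6 is 0.
Enumerating the 32 input combinations, 20 give t7 = 1 and 12 give t7 = 0.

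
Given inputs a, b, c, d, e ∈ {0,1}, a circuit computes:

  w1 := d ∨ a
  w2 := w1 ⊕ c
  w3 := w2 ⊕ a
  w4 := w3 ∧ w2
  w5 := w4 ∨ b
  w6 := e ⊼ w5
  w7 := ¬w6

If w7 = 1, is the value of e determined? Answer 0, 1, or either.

1

w7 = ¬w6 must be 1, so w6 = 0.
Every assignment with w7 = 1 has e = 1; there are 10 such assignment(s).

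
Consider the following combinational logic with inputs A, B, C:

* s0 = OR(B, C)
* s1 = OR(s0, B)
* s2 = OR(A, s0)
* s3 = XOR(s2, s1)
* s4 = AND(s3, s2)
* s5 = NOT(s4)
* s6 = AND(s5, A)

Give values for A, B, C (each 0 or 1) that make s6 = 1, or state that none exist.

s6 = AND(s5, A) must be 1, so both s5 = 1 and A = 1.
s5 = NOT(s4) must be 1, so s4 = 0.
s4 = AND(s3, s2) must be 0, so at least one of s3, s2 is 0.
Check with A=1, B=0, C=1:
s0 = OR(B, C) = OR(0, 1) = 1
s1 = OR(s0, B) = OR(1, 0) = 1
s2 = OR(A, s0) = OR(1, 1) = 1
s3 = XOR(s2, s1) = XOR(1, 1) = 0
s4 = AND(s3, s2) = AND(0, 1) = 0
s5 = NOT(s4) = NOT 0 = 1
s6 = AND(s5, A) = AND(1, 1) = 1
So s6 = 1 as required.

A=1, B=0, C=1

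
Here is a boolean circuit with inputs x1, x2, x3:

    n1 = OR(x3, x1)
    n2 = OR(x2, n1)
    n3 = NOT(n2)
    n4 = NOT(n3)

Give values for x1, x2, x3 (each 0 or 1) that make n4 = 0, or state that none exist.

n4 = NOT(n3) must be 0, so n3 = 1.
n3 = NOT(n2) must be 1, so n2 = 0.
Check with x1=0, x2=0, x3=0:
n1 = OR(x3, x1) = OR(0, 0) = 0
n2 = OR(x2, n1) = OR(0, 0) = 0
n3 = NOT(n2) = NOT 0 = 1
n4 = NOT(n3) = NOT 1 = 0
So n4 = 0 as required.

x1=0, x2=0, x3=0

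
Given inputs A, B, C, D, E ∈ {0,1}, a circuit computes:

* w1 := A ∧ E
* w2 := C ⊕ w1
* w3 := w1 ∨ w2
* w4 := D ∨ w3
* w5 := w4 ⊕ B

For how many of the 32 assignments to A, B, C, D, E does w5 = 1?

w5 = w4 ⊕ B must be 1, so w4 and B differ.
Enumerating the 32 input combinations, 16 give w5 = 1 and 16 give w5 = 0.

16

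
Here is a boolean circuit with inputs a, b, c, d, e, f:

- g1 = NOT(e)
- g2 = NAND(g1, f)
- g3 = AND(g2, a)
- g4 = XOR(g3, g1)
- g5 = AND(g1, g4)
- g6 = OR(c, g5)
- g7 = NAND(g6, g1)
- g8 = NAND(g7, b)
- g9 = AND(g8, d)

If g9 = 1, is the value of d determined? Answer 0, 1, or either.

1

g9 = AND(g8, d) must be 1, so both g8 = 1 and d = 1.
Every assignment with g9 = 1 has d = 1; there are 23 such assignment(s).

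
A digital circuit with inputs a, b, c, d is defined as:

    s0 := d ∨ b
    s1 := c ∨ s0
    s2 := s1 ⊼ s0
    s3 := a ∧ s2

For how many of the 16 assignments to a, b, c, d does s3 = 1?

2

s3 = a ∧ s2 must be 1, so both a = 1 and s2 = 1.
s2 = s1 ⊼ s0 must be 1, so at least one of s1, s0 is 0.
Satisfying assignments:
  a=1, b=0, c=0, d=0
  a=1, b=0, c=1, d=0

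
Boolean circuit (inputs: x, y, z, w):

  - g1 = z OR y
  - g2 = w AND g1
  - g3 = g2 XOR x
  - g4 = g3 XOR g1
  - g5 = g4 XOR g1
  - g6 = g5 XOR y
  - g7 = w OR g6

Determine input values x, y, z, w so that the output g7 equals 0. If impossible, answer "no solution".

x=0, y=0, z=1, w=0

g7 = w OR g6 must be 0, so both w = 0 and g6 = 0.
g6 = g5 XOR y must be 0, so g5 and y are equal.
Check with x=0, y=0, z=1, w=0:
g1 = z OR y = 1 OR 0 = 1
g2 = w AND g1 = 0 AND 1 = 0
g3 = g2 XOR x = 0 XOR 0 = 0
g4 = g3 XOR g1 = 0 XOR 1 = 1
g5 = g4 XOR g1 = 1 XOR 1 = 0
g6 = g5 XOR y = 0 XOR 0 = 0
g7 = w OR g6 = 0 OR 0 = 0
So g7 = 0 as required.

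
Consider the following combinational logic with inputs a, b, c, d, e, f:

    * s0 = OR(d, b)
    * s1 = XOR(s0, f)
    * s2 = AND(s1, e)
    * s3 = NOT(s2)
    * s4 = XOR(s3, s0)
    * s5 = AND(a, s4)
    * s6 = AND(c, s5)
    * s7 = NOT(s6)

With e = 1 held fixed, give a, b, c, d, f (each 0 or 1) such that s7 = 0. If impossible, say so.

a=1, b=1, c=1, d=0, f=0

s7 = NOT(s6) must be 0, so s6 = 1.
Check with e = 1 and a=1, b=1, c=1, d=0, f=0:
s0 = OR(d, b) = OR(0, 1) = 1
s1 = XOR(s0, f) = XOR(1, 0) = 1
s2 = AND(s1, e) = AND(1, 1) = 1
s3 = NOT(s2) = NOT 1 = 0
s4 = XOR(s3, s0) = XOR(0, 1) = 1
s5 = AND(a, s4) = AND(1, 1) = 1
s6 = AND(c, s5) = AND(1, 1) = 1
s7 = NOT(s6) = NOT 1 = 0
So s7 = 0.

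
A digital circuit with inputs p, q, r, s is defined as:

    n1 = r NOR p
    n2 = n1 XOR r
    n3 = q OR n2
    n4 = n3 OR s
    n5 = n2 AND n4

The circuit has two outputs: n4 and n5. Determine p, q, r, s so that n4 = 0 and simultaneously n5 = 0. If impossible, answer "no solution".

Check with p=1, q=0, r=0, s=0:
n1 = r NOR p = 0 NOR 1 = 0
n2 = n1 XOR r = 0 XOR 0 = 0
n3 = q OR n2 = 0 OR 0 = 0
n4 = n3 OR s = 0 OR 0 = 0
n5 = n2 AND n4 = 0 AND 0 = 0
So n4 = 0 and n5 = 0.

p=1, q=0, r=0, s=0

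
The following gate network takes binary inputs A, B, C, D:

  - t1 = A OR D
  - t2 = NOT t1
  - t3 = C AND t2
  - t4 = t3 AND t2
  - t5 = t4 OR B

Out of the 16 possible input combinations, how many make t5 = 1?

9

t5 = t4 OR B must be 1, so at least one of t4, B is 1.
Enumerating the 16 input combinations, 9 give t5 = 1 and 7 give t5 = 0.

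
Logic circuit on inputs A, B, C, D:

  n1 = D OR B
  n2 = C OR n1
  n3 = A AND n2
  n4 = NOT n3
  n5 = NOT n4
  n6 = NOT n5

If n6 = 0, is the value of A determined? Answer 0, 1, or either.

n6 = NOT n5 must be 0, so n5 = 1.
n5 = NOT n4 must be 1, so n4 = 0.
n4 = NOT n3 must be 0, so n3 = 1.
Every assignment with n6 = 0 has A = 1; there are 7 such assignment(s).

1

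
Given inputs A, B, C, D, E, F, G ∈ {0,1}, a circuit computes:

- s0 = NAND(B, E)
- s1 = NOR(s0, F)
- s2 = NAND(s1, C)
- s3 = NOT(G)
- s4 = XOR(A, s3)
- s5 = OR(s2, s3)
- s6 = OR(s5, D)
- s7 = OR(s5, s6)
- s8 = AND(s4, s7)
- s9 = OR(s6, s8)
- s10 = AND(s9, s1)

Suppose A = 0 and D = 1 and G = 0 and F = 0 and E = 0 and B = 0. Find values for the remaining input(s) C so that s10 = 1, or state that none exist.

no solution exists

With A = 0 and D = 1 and G = 0 and F = 0 and E = 0 and B = 0 fixed, none of the 2 settings of C give s10 = 1.
For example, with C=1:
s0 = NAND(B, E) = NAND(0, 0) = 1
s1 = NOR(s0, F) = NOR(1, 0) = 0
s2 = NAND(s1, C) = NAND(0, 1) = 1
s3 = NOT(G) = NOT 0 = 1
s4 = XOR(A, s3) = XOR(0, 1) = 1
s5 = OR(s2, s3) = OR(1, 1) = 1
s6 = OR(s5, D) = OR(1, 1) = 1
s7 = OR(s5, s6) = OR(1, 1) = 1
s8 = AND(s4, s7) = AND(1, 1) = 1
s9 = OR(s6, s8) = OR(1, 1) = 1
s10 = AND(s9, s1) = AND(1, 0) = 0
giving s10 = 0 ≠ 1.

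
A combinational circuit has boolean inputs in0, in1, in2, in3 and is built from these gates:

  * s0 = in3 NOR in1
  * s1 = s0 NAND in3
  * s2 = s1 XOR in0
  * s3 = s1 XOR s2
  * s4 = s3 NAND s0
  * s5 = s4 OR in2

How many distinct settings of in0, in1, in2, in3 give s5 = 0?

1

s5 = s4 OR in2 must be 0, so both s4 = 0 and in2 = 0.
Satisfying assignments:
  in0=1, in1=0, in2=0, in3=0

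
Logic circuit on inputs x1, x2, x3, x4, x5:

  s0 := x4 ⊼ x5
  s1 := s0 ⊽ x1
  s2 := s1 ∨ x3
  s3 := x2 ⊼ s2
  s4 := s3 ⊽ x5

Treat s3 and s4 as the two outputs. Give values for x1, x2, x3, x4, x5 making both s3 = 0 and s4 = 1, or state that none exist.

Check with x1=0, x2=1, x3=1, x4=1, x5=0:
s0 = x4 ⊼ x5 = 1 ⊼ 0 = 1
s1 = s0 ⊽ x1 = 1 ⊽ 0 = 0
s2 = s1 ∨ x3 = 0 ∨ 1 = 1
s3 = x2 ⊼ s2 = 1 ⊼ 1 = 0
s4 = s3 ⊽ x5 = 0 ⊽ 0 = 1
So s3 = 0 and s4 = 1.

x1=0, x2=1, x3=1, x4=1, x5=0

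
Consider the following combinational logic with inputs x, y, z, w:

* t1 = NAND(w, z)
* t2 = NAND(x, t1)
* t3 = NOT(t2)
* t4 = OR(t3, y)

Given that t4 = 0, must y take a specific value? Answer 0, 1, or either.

0

t4 = OR(t3, y) must be 0, so both t3 = 0 and y = 0.
t3 = NOT(t2) must be 0, so t2 = 1.
Every assignment with t4 = 0 has y = 0; there are 5 such assignment(s).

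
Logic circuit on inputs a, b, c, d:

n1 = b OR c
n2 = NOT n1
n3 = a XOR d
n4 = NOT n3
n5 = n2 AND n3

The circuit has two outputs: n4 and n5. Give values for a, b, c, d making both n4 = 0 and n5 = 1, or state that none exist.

a=0, b=0, c=0, d=1

Check with a=0, b=0, c=0, d=1:
n1 = b OR c = 0 OR 0 = 0
n2 = NOT n1 = NOT 0 = 1
n3 = a XOR d = 0 XOR 1 = 1
n4 = NOT n3 = NOT 1 = 0
n5 = n2 AND n3 = 1 AND 1 = 1
So n4 = 0 and n5 = 1.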